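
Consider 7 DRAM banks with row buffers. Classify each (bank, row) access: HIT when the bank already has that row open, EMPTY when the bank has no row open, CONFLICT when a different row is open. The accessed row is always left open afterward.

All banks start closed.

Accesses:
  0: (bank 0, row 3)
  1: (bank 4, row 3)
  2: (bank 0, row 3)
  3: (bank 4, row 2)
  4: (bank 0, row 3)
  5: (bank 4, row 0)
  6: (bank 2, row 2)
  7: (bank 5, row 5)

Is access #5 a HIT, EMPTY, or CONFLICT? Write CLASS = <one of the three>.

  [0] b0 r3: no row ⇒ E
  [1] b4 r3: no row ⇒ E
  [2] b0 r3: had r3 ⇒ H
  [3] b4 r2: had r3 ⇒ C
  [4] b0 r3: had r3 ⇒ H
  [5] b4 r0: had r2 ⇒ C
  [6] b2 r2: no row ⇒ E
  [7] b5 r5: no row ⇒ E

CLASS = CONFLICT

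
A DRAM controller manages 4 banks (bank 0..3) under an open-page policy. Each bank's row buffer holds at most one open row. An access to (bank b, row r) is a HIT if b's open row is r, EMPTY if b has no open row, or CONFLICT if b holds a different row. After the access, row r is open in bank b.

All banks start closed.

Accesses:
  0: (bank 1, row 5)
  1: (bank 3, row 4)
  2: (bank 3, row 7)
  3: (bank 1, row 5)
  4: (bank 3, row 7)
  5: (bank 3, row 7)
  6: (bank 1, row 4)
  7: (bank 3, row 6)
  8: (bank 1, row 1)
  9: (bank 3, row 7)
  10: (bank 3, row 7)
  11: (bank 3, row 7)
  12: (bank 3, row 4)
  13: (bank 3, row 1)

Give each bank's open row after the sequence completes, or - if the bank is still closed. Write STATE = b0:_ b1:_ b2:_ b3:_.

STATE = b0:- b1:1 b2:- b3:1

0: bank 1 row 5 — prev None → EMPTY
1: bank 3 row 4 — prev None → EMPTY
2: bank 3 row 7 — prev 4 → CONFLICT
3: bank 1 row 5 — prev 5 → HIT
4: bank 3 row 7 — prev 7 → HIT
5: bank 3 row 7 — prev 7 → HIT
6: bank 1 row 4 — prev 5 → CONFLICT
7: bank 3 row 6 — prev 7 → CONFLICT
8: bank 1 row 1 — prev 4 → CONFLICT
9: bank 3 row 7 — prev 6 → CONFLICT
10: bank 3 row 7 — prev 7 → HIT
11: bank 3 row 7 — prev 7 → HIT
12: bank 3 row 4 — prev 7 → CONFLICT
13: bank 3 row 1 — prev 4 → CONFLICT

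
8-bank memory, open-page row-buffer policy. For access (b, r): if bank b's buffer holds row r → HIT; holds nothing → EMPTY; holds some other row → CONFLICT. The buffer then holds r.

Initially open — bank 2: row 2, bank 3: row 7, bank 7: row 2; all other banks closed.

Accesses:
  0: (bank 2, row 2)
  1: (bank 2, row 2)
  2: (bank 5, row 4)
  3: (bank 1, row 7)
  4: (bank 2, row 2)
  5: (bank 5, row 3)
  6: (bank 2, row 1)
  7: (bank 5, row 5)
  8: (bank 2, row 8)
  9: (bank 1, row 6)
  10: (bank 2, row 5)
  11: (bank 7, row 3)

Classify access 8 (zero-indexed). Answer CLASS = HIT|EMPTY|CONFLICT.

CLASS = CONFLICT

step 0: bank2 2->2 [HIT]
step 1: bank2 2->2 [HIT]
step 2: bank5 None->4 [EMPTY]
step 3: bank1 None->7 [EMPTY]
step 4: bank2 2->2 [HIT]
step 5: bank5 4->3 [CONFLICT]
step 6: bank2 2->1 [CONFLICT]
step 7: bank5 3->5 [CONFLICT]
step 8: bank2 1->8 [CONFLICT]
step 9: bank1 7->6 [CONFLICT]
step 10: bank2 8->5 [CONFLICT]
step 11: bank7 2->3 [CONFLICT]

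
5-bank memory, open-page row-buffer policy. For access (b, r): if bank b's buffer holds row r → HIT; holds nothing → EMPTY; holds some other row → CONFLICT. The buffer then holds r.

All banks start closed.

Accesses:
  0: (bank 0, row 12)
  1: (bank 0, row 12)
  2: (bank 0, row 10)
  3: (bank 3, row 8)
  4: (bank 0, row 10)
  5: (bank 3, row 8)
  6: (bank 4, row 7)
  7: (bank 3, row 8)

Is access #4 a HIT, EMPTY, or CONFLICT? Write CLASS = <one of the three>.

CLASS = HIT

  [0] b0 r12: no row ⇒ E
  [1] b0 r12: had r12 ⇒ H
  [2] b0 r10: had r12 ⇒ C
  [3] b3 r8: no row ⇒ E
  [4] b0 r10: had r10 ⇒ H
  [5] b3 r8: had r8 ⇒ H
  [6] b4 r7: no row ⇒ E
  [7] b3 r8: had r8 ⇒ H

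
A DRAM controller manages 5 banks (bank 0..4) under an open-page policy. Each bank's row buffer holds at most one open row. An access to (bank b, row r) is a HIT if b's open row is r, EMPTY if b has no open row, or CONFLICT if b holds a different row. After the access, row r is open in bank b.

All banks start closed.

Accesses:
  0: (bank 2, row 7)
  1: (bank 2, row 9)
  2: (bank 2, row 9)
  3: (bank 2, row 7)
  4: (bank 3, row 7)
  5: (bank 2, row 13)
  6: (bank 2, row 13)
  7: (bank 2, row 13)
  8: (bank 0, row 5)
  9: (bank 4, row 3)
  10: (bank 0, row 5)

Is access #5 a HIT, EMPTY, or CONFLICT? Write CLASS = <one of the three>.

CLASS = CONFLICT

  [0] b2 r7: no row ⇒ E
  [1] b2 r9: had r7 ⇒ C
  [2] b2 r9: had r9 ⇒ H
  [3] b2 r7: had r9 ⇒ C
  [4] b3 r7: no row ⇒ E
  [5] b2 r13: had r7 ⇒ C
  [6] b2 r13: had r13 ⇒ H
  [7] b2 r13: had r13 ⇒ H
  [8] b0 r5: no row ⇒ E
  [9] b4 r3: no row ⇒ E
  [10] b0 r5: had r5 ⇒ H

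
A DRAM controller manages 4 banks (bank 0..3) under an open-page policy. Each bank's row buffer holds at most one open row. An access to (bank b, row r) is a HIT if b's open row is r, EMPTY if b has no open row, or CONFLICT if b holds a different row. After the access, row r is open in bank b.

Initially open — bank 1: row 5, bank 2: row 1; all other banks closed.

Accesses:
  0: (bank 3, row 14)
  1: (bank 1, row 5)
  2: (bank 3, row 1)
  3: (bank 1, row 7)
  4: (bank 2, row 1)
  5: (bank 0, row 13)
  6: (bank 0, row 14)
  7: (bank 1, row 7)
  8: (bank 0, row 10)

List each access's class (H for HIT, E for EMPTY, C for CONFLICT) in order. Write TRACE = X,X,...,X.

TRACE = E,H,C,C,H,E,C,H,C

#0 (3,14) E
#1 (1,5) H  (was 5)
#2 (3,1) C  (was 14)
#3 (1,7) C  (was 5)
#4 (2,1) H  (was 1)
#5 (0,13) E
#6 (0,14) C  (was 13)
#7 (1,7) H  (was 7)
#8 (0,10) C  (was 14)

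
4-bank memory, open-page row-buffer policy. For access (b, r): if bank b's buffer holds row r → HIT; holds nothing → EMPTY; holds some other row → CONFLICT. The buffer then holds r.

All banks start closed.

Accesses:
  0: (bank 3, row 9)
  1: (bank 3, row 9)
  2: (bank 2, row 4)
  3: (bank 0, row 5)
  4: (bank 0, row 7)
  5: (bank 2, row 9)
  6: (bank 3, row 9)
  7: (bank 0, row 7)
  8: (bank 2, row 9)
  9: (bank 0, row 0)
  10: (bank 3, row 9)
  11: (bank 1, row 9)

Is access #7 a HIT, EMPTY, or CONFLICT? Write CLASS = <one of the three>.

CLASS = HIT

0: bank 3 row 9 — prev None → EMPTY
1: bank 3 row 9 — prev 9 → HIT
2: bank 2 row 4 — prev None → EMPTY
3: bank 0 row 5 — prev None → EMPTY
4: bank 0 row 7 — prev 5 → CONFLICT
5: bank 2 row 9 — prev 4 → CONFLICT
6: bank 3 row 9 — prev 9 → HIT
7: bank 0 row 7 — prev 7 → HIT
8: bank 2 row 9 — prev 9 → HIT
9: bank 0 row 0 — prev 7 → CONFLICT
10: bank 3 row 9 — prev 9 → HIT
11: bank 1 row 9 — prev None → EMPTY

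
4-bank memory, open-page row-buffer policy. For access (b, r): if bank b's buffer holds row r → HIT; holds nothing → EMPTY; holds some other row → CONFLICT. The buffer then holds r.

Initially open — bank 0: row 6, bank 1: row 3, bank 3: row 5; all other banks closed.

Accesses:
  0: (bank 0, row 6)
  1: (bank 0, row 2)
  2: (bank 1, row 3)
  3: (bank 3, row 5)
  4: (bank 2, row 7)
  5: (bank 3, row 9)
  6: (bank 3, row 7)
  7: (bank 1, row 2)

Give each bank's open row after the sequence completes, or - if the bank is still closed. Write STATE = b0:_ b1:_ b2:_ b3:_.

  [0] b0 r6: had r6 ⇒ H
  [1] b0 r2: had r6 ⇒ C
  [2] b1 r3: had r3 ⇒ H
  [3] b3 r5: had r5 ⇒ H
  [4] b2 r7: no row ⇒ E
  [5] b3 r9: had r5 ⇒ C
  [6] b3 r7: had r9 ⇒ C
  [7] b1 r2: had r3 ⇒ C

STATE = b0:2 b1:2 b2:7 b3:7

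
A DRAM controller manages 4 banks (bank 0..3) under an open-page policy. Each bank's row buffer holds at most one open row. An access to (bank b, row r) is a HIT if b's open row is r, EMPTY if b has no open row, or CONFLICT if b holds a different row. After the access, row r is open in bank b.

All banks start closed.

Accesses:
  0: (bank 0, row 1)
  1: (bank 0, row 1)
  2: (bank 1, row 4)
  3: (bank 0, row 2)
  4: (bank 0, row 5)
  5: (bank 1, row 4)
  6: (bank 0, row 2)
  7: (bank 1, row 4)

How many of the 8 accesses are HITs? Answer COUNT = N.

COUNT = 3

0: bank 0 row 1 — prev None → EMPTY
1: bank 0 row 1 — prev 1 → HIT
2: bank 1 row 4 — prev None → EMPTY
3: bank 0 row 2 — prev 1 → CONFLICT
4: bank 0 row 5 — prev 2 → CONFLICT
5: bank 1 row 4 — prev 4 → HIT
6: bank 0 row 2 — prev 5 → CONFLICT
7: bank 1 row 4 — prev 4 → HIT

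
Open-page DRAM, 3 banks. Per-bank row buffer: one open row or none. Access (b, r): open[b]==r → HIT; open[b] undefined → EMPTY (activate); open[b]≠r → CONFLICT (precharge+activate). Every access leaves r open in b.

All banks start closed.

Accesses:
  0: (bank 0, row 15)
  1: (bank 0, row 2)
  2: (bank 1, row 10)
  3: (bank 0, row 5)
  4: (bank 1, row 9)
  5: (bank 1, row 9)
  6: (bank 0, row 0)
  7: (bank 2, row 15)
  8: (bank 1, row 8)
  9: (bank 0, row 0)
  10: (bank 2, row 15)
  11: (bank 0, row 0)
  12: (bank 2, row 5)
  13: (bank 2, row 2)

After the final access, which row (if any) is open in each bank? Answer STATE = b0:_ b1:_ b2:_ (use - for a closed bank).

STATE = b0:0 b1:8 b2:2

step 0: bank0 None->15 [EMPTY]
step 1: bank0 15->2 [CONFLICT]
step 2: bank1 None->10 [EMPTY]
step 3: bank0 2->5 [CONFLICT]
step 4: bank1 10->9 [CONFLICT]
step 5: bank1 9->9 [HIT]
step 6: bank0 5->0 [CONFLICT]
step 7: bank2 None->15 [EMPTY]
step 8: bank1 9->8 [CONFLICT]
step 9: bank0 0->0 [HIT]
step 10: bank2 15->15 [HIT]
step 11: bank0 0->0 [HIT]
step 12: bank2 15->5 [CONFLICT]
step 13: bank2 5->2 [CONFLICT]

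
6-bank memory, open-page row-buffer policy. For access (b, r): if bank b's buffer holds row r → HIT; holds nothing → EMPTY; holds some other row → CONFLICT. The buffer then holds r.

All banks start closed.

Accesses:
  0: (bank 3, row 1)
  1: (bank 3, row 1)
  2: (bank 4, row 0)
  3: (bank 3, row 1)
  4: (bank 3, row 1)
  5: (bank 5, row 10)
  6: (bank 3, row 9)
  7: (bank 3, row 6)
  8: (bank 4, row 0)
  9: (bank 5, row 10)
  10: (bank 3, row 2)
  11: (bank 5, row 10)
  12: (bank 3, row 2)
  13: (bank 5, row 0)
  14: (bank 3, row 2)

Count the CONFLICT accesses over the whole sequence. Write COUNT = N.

0: bank 3 row 1 — prev None → EMPTY
1: bank 3 row 1 — prev 1 → HIT
2: bank 4 row 0 — prev None → EMPTY
3: bank 3 row 1 — prev 1 → HIT
4: bank 3 row 1 — prev 1 → HIT
5: bank 5 row 10 — prev None → EMPTY
6: bank 3 row 9 — prev 1 → CONFLICT
7: bank 3 row 6 — prev 9 → CONFLICT
8: bank 4 row 0 — prev 0 → HIT
9: bank 5 row 10 — prev 10 → HIT
10: bank 3 row 2 — prev 6 → CONFLICT
11: bank 5 row 10 — prev 10 → HIT
12: bank 3 row 2 — prev 2 → HIT
13: bank 5 row 0 — prev 10 → CONFLICT
14: bank 3 row 2 — prev 2 → HIT

COUNT = 4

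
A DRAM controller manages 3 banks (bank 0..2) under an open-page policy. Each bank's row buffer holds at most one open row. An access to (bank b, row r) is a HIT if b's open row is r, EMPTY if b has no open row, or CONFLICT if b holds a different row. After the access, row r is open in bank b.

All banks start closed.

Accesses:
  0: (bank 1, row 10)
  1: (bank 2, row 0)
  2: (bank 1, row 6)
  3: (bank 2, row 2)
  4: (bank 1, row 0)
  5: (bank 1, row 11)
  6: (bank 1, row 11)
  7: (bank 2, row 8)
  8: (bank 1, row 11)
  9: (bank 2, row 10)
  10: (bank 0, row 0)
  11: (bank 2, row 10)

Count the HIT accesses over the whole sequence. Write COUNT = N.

COUNT = 3

  [0] b1 r10: no row ⇒ E
  [1] b2 r0: no row ⇒ E
  [2] b1 r6: had r10 ⇒ C
  [3] b2 r2: had r0 ⇒ C
  [4] b1 r0: had r6 ⇒ C
  [5] b1 r11: had r0 ⇒ C
  [6] b1 r11: had r11 ⇒ H
  [7] b2 r8: had r2 ⇒ C
  [8] b1 r11: had r11 ⇒ H
  [9] b2 r10: had r8 ⇒ C
  [10] b0 r0: no row ⇒ E
  [11] b2 r10: had r10 ⇒ H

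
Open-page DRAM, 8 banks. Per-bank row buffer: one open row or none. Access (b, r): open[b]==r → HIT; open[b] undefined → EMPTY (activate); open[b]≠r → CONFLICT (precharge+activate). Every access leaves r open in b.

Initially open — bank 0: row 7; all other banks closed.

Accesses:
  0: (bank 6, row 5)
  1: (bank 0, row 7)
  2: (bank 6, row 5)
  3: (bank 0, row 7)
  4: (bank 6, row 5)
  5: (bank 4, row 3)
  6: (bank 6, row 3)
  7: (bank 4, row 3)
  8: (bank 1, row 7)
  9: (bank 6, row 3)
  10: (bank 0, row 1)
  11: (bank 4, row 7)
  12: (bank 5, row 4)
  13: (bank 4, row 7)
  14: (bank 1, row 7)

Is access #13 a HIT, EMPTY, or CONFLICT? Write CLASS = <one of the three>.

CLASS = HIT

0: bank 6 row 5 — prev None → EMPTY
1: bank 0 row 7 — prev 7 → HIT
2: bank 6 row 5 — prev 5 → HIT
3: bank 0 row 7 — prev 7 → HIT
4: bank 6 row 5 — prev 5 → HIT
5: bank 4 row 3 — prev None → EMPTY
6: bank 6 row 3 — prev 5 → CONFLICT
7: bank 4 row 3 — prev 3 → HIT
8: bank 1 row 7 — prev None → EMPTY
9: bank 6 row 3 — prev 3 → HIT
10: bank 0 row 1 — prev 7 → CONFLICT
11: bank 4 row 7 — prev 3 → CONFLICT
12: bank 5 row 4 — prev None → EMPTY
13: bank 4 row 7 — prev 7 → HIT
14: bank 1 row 7 — prev 7 → HIT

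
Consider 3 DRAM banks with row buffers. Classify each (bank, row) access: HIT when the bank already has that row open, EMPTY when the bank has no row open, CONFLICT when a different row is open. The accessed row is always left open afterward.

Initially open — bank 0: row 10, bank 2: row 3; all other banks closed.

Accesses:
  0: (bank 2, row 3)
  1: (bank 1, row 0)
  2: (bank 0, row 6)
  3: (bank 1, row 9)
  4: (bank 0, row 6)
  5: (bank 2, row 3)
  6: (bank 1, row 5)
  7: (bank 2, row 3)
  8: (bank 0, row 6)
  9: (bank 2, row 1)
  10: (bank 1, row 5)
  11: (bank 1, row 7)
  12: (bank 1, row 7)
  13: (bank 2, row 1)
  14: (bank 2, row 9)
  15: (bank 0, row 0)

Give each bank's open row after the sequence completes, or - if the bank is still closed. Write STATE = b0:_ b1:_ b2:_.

STATE = b0:0 b1:7 b2:9

0: bank 2 row 3 — prev 3 → HIT
1: bank 1 row 0 — prev None → EMPTY
2: bank 0 row 6 — prev 10 → CONFLICT
3: bank 1 row 9 — prev 0 → CONFLICT
4: bank 0 row 6 — prev 6 → HIT
5: bank 2 row 3 — prev 3 → HIT
6: bank 1 row 5 — prev 9 → CONFLICT
7: bank 2 row 3 — prev 3 → HIT
8: bank 0 row 6 — prev 6 → HIT
9: bank 2 row 1 — prev 3 → CONFLICT
10: bank 1 row 5 — prev 5 → HIT
11: bank 1 row 7 — prev 5 → CONFLICT
12: bank 1 row 7 — prev 7 → HIT
13: bank 2 row 1 — prev 1 → HIT
14: bank 2 row 9 — prev 1 → CONFLICT
15: bank 0 row 0 — prev 6 → CONFLICT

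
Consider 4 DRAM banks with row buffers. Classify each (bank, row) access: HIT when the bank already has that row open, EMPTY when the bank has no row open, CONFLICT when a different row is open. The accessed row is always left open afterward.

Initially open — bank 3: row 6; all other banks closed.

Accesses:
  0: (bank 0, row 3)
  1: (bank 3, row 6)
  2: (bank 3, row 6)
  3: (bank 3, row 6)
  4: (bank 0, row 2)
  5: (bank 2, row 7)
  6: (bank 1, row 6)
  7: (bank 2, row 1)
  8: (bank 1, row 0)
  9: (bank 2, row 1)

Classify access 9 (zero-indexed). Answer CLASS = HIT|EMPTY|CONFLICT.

0: bank 0 row 3 — prev None → EMPTY
1: bank 3 row 6 — prev 6 → HIT
2: bank 3 row 6 — prev 6 → HIT
3: bank 3 row 6 — prev 6 → HIT
4: bank 0 row 2 — prev 3 → CONFLICT
5: bank 2 row 7 — prev None → EMPTY
6: bank 1 row 6 — prev None → EMPTY
7: bank 2 row 1 — prev 7 → CONFLICT
8: bank 1 row 0 — prev 6 → CONFLICT
9: bank 2 row 1 — prev 1 → HIT

CLASS = HIT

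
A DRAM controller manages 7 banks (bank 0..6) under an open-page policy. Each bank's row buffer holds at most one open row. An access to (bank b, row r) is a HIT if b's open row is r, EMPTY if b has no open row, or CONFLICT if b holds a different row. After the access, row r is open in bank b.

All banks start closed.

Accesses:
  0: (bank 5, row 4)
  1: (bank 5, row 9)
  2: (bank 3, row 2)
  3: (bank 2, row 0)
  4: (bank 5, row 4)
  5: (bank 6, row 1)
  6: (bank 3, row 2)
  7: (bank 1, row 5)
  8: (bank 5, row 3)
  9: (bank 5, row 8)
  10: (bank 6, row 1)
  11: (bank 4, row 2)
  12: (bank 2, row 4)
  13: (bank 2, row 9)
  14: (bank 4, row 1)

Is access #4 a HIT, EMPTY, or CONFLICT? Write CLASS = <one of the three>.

step 0: bank5 None->4 [EMPTY]
step 1: bank5 4->9 [CONFLICT]
step 2: bank3 None->2 [EMPTY]
step 3: bank2 None->0 [EMPTY]
step 4: bank5 9->4 [CONFLICT]
step 5: bank6 None->1 [EMPTY]
step 6: bank3 2->2 [HIT]
step 7: bank1 None->5 [EMPTY]
step 8: bank5 4->3 [CONFLICT]
step 9: bank5 3->8 [CONFLICT]
step 10: bank6 1->1 [HIT]
step 11: bank4 None->2 [EMPTY]
step 12: bank2 0->4 [CONFLICT]
step 13: bank2 4->9 [CONFLICT]
step 14: bank4 2->1 [CONFLICT]

CLASS = CONFLICT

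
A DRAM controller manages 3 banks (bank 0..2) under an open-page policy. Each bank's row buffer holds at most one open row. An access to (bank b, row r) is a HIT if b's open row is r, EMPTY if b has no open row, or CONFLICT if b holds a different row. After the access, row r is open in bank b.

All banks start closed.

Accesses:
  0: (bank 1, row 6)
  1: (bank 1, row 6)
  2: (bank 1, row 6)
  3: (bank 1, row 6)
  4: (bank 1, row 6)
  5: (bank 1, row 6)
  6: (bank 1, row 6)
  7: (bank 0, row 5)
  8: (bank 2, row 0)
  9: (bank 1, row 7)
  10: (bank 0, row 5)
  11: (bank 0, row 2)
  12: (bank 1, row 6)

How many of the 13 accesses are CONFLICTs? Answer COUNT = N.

COUNT = 3

0: bank 1 row 6 — prev None → EMPTY
1: bank 1 row 6 — prev 6 → HIT
2: bank 1 row 6 — prev 6 → HIT
3: bank 1 row 6 — prev 6 → HIT
4: bank 1 row 6 — prev 6 → HIT
5: bank 1 row 6 — prev 6 → HIT
6: bank 1 row 6 — prev 6 → HIT
7: bank 0 row 5 — prev None → EMPTY
8: bank 2 row 0 — prev None → EMPTY
9: bank 1 row 7 — prev 6 → CONFLICT
10: bank 0 row 5 — prev 5 → HIT
11: bank 0 row 2 — prev 5 → CONFLICT
12: bank 1 row 6 — prev 7 → CONFLICT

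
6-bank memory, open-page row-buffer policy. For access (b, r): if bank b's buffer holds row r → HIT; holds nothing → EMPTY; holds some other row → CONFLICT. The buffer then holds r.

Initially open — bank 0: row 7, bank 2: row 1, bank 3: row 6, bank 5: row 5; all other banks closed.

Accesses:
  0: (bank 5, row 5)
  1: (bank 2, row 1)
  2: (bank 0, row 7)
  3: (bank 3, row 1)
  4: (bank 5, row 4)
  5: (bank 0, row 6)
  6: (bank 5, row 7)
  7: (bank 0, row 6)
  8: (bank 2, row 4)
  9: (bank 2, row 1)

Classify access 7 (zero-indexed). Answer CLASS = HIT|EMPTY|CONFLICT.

  [0] b5 r5: had r5 ⇒ H
  [1] b2 r1: had r1 ⇒ H
  [2] b0 r7: had r7 ⇒ H
  [3] b3 r1: had r6 ⇒ C
  [4] b5 r4: had r5 ⇒ C
  [5] b0 r6: had r7 ⇒ C
  [6] b5 r7: had r4 ⇒ C
  [7] b0 r6: had r6 ⇒ H
  [8] b2 r4: had r1 ⇒ C
  [9] b2 r1: had r4 ⇒ C

CLASS = HIT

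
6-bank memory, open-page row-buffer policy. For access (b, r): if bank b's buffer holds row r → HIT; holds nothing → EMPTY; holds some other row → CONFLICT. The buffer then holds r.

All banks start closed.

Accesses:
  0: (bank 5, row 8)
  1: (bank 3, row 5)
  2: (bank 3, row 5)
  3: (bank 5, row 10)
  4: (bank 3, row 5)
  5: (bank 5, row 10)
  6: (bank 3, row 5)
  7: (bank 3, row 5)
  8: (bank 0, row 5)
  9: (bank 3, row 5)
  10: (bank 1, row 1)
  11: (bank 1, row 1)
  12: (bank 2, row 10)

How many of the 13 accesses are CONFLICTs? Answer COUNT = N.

#0 (5,8) E
#1 (3,5) E
#2 (3,5) H  (was 5)
#3 (5,10) C  (was 8)
#4 (3,5) H  (was 5)
#5 (5,10) H  (was 10)
#6 (3,5) H  (was 5)
#7 (3,5) H  (was 5)
#8 (0,5) E
#9 (3,5) H  (was 5)
#10 (1,1) E
#11 (1,1) H  (was 1)
#12 (2,10) E

COUNT = 1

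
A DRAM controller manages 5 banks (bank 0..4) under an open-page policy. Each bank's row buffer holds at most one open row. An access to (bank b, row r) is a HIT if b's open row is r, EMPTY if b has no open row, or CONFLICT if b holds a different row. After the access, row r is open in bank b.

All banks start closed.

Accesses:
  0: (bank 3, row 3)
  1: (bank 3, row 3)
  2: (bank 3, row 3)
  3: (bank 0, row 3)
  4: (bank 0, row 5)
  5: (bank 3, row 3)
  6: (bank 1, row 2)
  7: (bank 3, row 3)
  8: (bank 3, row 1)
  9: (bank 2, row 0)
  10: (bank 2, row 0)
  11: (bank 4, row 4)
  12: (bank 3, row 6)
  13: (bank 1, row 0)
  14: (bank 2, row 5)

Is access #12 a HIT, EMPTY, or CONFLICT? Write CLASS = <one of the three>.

CLASS = CONFLICT

step 0: bank3 None->3 [EMPTY]
step 1: bank3 3->3 [HIT]
step 2: bank3 3->3 [HIT]
step 3: bank0 None->3 [EMPTY]
step 4: bank0 3->5 [CONFLICT]
step 5: bank3 3->3 [HIT]
step 6: bank1 None->2 [EMPTY]
step 7: bank3 3->3 [HIT]
step 8: bank3 3->1 [CONFLICT]
step 9: bank2 None->0 [EMPTY]
step 10: bank2 0->0 [HIT]
step 11: bank4 None->4 [EMPTY]
step 12: bank3 1->6 [CONFLICT]
step 13: bank1 2->0 [CONFLICT]
step 14: bank2 0->5 [CONFLICT]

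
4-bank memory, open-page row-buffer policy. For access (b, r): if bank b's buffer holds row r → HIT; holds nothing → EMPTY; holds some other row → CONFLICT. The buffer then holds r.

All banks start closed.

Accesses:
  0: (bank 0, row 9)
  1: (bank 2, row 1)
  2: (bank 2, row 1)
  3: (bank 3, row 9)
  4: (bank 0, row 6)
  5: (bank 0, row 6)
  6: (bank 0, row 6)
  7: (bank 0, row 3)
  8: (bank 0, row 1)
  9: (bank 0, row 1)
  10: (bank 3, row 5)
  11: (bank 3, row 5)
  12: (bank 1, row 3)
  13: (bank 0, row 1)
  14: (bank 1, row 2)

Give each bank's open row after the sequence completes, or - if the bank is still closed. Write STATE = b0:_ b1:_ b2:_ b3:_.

  [0] b0 r9: no row ⇒ E
  [1] b2 r1: no row ⇒ E
  [2] b2 r1: had r1 ⇒ H
  [3] b3 r9: no row ⇒ E
  [4] b0 r6: had r9 ⇒ C
  [5] b0 r6: had r6 ⇒ H
  [6] b0 r6: had r6 ⇒ H
  [7] b0 r3: had r6 ⇒ C
  [8] b0 r1: had r3 ⇒ C
  [9] b0 r1: had r1 ⇒ H
  [10] b3 r5: had r9 ⇒ C
  [11] b3 r5: had r5 ⇒ H
  [12] b1 r3: no row ⇒ E
  [13] b0 r1: had r1 ⇒ H
  [14] b1 r2: had r3 ⇒ C

STATE = b0:1 b1:2 b2:1 b3:5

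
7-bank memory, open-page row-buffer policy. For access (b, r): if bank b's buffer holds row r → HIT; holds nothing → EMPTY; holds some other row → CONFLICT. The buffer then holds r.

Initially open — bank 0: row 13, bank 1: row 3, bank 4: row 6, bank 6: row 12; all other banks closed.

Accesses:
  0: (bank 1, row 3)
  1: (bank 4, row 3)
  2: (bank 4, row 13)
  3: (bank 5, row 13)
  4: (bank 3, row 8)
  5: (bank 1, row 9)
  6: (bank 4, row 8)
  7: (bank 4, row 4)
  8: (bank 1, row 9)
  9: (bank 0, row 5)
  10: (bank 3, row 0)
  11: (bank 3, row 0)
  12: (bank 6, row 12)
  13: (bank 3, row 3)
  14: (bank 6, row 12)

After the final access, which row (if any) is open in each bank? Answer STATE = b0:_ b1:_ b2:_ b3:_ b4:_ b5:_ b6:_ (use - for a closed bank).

STATE = b0:5 b1:9 b2:- b3:3 b4:4 b5:13 b6:12

  [0] b1 r3: had r3 ⇒ H
  [1] b4 r3: had r6 ⇒ C
  [2] b4 r13: had r3 ⇒ C
  [3] b5 r13: no row ⇒ E
  [4] b3 r8: no row ⇒ E
  [5] b1 r9: had r3 ⇒ C
  [6] b4 r8: had r13 ⇒ C
  [7] b4 r4: had r8 ⇒ C
  [8] b1 r9: had r9 ⇒ H
  [9] b0 r5: had r13 ⇒ C
  [10] b3 r0: had r8 ⇒ C
  [11] b3 r0: had r0 ⇒ H
  [12] b6 r12: had r12 ⇒ H
  [13] b3 r3: had r0 ⇒ C
  [14] b6 r12: had r12 ⇒ H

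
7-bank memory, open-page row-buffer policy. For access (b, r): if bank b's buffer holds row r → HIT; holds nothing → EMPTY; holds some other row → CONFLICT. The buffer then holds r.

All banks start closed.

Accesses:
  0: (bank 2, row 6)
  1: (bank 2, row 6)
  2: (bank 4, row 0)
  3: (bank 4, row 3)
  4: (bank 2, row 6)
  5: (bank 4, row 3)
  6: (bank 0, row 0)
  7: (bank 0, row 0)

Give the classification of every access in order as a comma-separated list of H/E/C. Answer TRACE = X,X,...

#0 (2,6) E
#1 (2,6) H  (was 6)
#2 (4,0) E
#3 (4,3) C  (was 0)
#4 (2,6) H  (was 6)
#5 (4,3) H  (was 3)
#6 (0,0) E
#7 (0,0) H  (was 0)

TRACE = E,H,E,C,H,H,E,H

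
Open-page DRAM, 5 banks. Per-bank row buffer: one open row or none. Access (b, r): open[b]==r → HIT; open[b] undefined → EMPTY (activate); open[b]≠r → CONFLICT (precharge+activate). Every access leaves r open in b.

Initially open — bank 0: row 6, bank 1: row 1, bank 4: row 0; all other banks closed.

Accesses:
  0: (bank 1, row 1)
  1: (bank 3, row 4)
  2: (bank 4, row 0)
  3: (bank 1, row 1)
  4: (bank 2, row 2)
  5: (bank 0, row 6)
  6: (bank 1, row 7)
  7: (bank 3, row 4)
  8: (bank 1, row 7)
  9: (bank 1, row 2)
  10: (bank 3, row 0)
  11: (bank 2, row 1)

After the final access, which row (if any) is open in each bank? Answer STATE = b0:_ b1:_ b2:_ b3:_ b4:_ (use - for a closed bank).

0: bank 1 row 1 — prev 1 → HIT
1: bank 3 row 4 — prev None → EMPTY
2: bank 4 row 0 — prev 0 → HIT
3: bank 1 row 1 — prev 1 → HIT
4: bank 2 row 2 — prev None → EMPTY
5: bank 0 row 6 — prev 6 → HIT
6: bank 1 row 7 — prev 1 → CONFLICT
7: bank 3 row 4 — prev 4 → HIT
8: bank 1 row 7 — prev 7 → HIT
9: bank 1 row 2 — prev 7 → CONFLICT
10: bank 3 row 0 — prev 4 → CONFLICT
11: bank 2 row 1 — prev 2 → CONFLICT

STATE = b0:6 b1:2 b2:1 b3:0 b4:0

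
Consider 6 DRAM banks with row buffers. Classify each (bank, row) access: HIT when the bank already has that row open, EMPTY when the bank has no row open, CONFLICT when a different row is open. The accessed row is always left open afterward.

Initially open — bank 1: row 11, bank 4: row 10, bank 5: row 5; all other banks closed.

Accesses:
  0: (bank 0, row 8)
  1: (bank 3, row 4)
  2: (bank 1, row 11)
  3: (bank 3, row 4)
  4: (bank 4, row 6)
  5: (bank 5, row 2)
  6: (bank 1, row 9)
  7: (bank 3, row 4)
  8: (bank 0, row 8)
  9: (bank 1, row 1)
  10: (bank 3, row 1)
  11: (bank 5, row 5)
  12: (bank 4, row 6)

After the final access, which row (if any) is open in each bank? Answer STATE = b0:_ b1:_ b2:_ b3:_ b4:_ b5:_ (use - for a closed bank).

step 0: bank0 None->8 [EMPTY]
step 1: bank3 None->4 [EMPTY]
step 2: bank1 11->11 [HIT]
step 3: bank3 4->4 [HIT]
step 4: bank4 10->6 [CONFLICT]
step 5: bank5 5->2 [CONFLICT]
step 6: bank1 11->9 [CONFLICT]
step 7: bank3 4->4 [HIT]
step 8: bank0 8->8 [HIT]
step 9: bank1 9->1 [CONFLICT]
step 10: bank3 4->1 [CONFLICT]
step 11: bank5 2->5 [CONFLICT]
step 12: bank4 6->6 [HIT]

STATE = b0:8 b1:1 b2:- b3:1 b4:6 b5:5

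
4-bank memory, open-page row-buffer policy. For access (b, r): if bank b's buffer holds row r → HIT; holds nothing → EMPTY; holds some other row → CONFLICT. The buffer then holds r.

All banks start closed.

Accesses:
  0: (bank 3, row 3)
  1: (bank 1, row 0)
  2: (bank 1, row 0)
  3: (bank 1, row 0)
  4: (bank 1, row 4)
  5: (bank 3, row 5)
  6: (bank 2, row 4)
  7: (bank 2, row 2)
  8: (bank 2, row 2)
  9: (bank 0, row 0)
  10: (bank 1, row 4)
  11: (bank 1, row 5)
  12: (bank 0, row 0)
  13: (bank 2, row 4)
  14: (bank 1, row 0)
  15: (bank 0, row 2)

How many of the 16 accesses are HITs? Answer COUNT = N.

COUNT = 5

  [0] b3 r3: no row ⇒ E
  [1] b1 r0: no row ⇒ E
  [2] b1 r0: had r0 ⇒ H
  [3] b1 r0: had r0 ⇒ H
  [4] b1 r4: had r0 ⇒ C
  [5] b3 r5: had r3 ⇒ C
  [6] b2 r4: no row ⇒ E
  [7] b2 r2: had r4 ⇒ C
  [8] b2 r2: had r2 ⇒ H
  [9] b0 r0: no row ⇒ E
  [10] b1 r4: had r4 ⇒ H
  [11] b1 r5: had r4 ⇒ C
  [12] b0 r0: had r0 ⇒ H
  [13] b2 r4: had r2 ⇒ C
  [14] b1 r0: had r5 ⇒ C
  [15] b0 r2: had r0 ⇒ C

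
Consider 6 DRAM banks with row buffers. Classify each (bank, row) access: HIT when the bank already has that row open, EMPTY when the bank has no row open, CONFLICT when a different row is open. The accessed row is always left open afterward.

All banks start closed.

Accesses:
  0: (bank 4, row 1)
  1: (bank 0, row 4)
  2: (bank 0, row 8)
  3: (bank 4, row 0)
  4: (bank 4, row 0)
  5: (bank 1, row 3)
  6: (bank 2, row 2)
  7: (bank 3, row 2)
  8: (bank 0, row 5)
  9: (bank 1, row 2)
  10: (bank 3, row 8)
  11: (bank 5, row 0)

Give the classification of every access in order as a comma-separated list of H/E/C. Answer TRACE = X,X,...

TRACE = E,E,C,C,H,E,E,E,C,C,C,E

step 0: bank4 None->1 [EMPTY]
step 1: bank0 None->4 [EMPTY]
step 2: bank0 4->8 [CONFLICT]
step 3: bank4 1->0 [CONFLICT]
step 4: bank4 0->0 [HIT]
step 5: bank1 None->3 [EMPTY]
step 6: bank2 None->2 [EMPTY]
step 7: bank3 None->2 [EMPTY]
step 8: bank0 8->5 [CONFLICT]
step 9: bank1 3->2 [CONFLICT]
step 10: bank3 2->8 [CONFLICT]
step 11: bank5 None->0 [EMPTY]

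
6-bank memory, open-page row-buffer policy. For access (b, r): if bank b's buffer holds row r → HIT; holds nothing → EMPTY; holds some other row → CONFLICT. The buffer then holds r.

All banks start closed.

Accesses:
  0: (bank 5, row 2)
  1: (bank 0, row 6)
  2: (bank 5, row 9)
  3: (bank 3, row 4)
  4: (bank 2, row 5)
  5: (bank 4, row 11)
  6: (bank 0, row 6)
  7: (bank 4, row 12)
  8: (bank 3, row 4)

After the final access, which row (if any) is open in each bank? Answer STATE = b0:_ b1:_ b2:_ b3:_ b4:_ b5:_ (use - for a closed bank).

STATE = b0:6 b1:- b2:5 b3:4 b4:12 b5:9

0: bank 5 row 2 — prev None → EMPTY
1: bank 0 row 6 — prev None → EMPTY
2: bank 5 row 9 — prev 2 → CONFLICT
3: bank 3 row 4 — prev None → EMPTY
4: bank 2 row 5 — prev None → EMPTY
5: bank 4 row 11 — prev None → EMPTY
6: bank 0 row 6 — prev 6 → HIT
7: bank 4 row 12 — prev 11 → CONFLICT
8: bank 3 row 4 — prev 4 → HIT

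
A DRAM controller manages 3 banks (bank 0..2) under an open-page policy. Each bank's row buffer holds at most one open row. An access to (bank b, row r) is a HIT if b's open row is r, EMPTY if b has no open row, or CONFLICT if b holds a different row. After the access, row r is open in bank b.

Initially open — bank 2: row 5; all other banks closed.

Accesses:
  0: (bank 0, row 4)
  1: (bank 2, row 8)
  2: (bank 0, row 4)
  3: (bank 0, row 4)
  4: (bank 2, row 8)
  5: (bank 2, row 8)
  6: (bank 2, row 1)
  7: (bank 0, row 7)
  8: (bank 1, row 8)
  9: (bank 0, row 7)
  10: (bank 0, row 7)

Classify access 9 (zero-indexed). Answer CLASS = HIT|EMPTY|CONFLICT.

CLASS = HIT

step 0: bank0 None->4 [EMPTY]
step 1: bank2 5->8 [CONFLICT]
step 2: bank0 4->4 [HIT]
step 3: bank0 4->4 [HIT]
step 4: bank2 8->8 [HIT]
step 5: bank2 8->8 [HIT]
step 6: bank2 8->1 [CONFLICT]
step 7: bank0 4->7 [CONFLICT]
step 8: bank1 None->8 [EMPTY]
step 9: bank0 7->7 [HIT]
step 10: bank0 7->7 [HIT]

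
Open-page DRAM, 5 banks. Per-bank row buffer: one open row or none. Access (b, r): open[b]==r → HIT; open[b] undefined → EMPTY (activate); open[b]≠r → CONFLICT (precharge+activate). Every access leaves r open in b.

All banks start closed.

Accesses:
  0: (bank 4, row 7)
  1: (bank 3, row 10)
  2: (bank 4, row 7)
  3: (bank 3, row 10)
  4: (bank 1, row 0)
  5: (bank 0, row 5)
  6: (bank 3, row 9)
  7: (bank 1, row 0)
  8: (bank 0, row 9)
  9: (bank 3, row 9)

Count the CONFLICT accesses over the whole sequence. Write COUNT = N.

  [0] b4 r7: no row ⇒ E
  [1] b3 r10: no row ⇒ E
  [2] b4 r7: had r7 ⇒ H
  [3] b3 r10: had r10 ⇒ H
  [4] b1 r0: no row ⇒ E
  [5] b0 r5: no row ⇒ E
  [6] b3 r9: had r10 ⇒ C
  [7] b1 r0: had r0 ⇒ H
  [8] b0 r9: had r5 ⇒ C
  [9] b3 r9: had r9 ⇒ H

COUNT = 2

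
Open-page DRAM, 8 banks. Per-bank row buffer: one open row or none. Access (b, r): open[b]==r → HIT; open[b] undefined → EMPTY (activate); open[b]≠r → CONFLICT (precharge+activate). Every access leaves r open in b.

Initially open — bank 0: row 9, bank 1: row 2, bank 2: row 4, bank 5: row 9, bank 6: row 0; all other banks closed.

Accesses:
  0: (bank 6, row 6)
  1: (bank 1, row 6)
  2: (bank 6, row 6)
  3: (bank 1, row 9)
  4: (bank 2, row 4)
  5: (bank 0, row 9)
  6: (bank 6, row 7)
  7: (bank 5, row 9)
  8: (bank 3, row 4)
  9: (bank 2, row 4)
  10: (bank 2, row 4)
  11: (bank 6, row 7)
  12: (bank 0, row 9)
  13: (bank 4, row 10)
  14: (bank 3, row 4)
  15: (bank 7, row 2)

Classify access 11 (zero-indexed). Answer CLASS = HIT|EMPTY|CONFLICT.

CLASS = HIT

#0 (6,6) C  (was 0)
#1 (1,6) C  (was 2)
#2 (6,6) H  (was 6)
#3 (1,9) C  (was 6)
#4 (2,4) H  (was 4)
#5 (0,9) H  (was 9)
#6 (6,7) C  (was 6)
#7 (5,9) H  (was 9)
#8 (3,4) E
#9 (2,4) H  (was 4)
#10 (2,4) H  (was 4)
#11 (6,7) H  (was 7)
#12 (0,9) H  (was 9)
#13 (4,10) E
#14 (3,4) H  (was 4)
#15 (7,2) E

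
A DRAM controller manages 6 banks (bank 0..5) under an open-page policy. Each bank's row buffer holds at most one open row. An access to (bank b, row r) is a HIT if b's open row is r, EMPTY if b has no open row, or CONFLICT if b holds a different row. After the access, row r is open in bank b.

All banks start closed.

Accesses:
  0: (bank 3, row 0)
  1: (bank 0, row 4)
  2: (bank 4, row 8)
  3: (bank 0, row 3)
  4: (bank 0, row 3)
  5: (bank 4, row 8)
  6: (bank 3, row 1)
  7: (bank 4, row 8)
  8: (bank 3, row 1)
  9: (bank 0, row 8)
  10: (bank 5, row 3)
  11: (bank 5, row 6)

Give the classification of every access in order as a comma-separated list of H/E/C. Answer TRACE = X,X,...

  [0] b3 r0: no row ⇒ E
  [1] b0 r4: no row ⇒ E
  [2] b4 r8: no row ⇒ E
  [3] b0 r3: had r4 ⇒ C
  [4] b0 r3: had r3 ⇒ H
  [5] b4 r8: had r8 ⇒ H
  [6] b3 r1: had r0 ⇒ C
  [7] b4 r8: had r8 ⇒ H
  [8] b3 r1: had r1 ⇒ H
  [9] b0 r8: had r3 ⇒ C
  [10] b5 r3: no row ⇒ E
  [11] b5 r6: had r3 ⇒ C

TRACE = E,E,E,C,H,H,C,H,H,C,E,C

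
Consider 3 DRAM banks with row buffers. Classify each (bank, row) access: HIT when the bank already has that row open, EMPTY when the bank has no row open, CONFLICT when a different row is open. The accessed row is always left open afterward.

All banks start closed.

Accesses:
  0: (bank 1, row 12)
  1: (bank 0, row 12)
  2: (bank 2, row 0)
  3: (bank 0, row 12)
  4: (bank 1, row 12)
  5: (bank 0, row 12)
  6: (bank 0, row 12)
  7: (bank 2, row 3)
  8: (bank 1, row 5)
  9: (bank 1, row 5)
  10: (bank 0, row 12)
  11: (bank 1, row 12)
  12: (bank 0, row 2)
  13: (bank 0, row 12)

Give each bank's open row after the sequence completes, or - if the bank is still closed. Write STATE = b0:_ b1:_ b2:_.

step 0: bank1 None->12 [EMPTY]
step 1: bank0 None->12 [EMPTY]
step 2: bank2 None->0 [EMPTY]
step 3: bank0 12->12 [HIT]
step 4: bank1 12->12 [HIT]
step 5: bank0 12->12 [HIT]
step 6: bank0 12->12 [HIT]
step 7: bank2 0->3 [CONFLICT]
step 8: bank1 12->5 [CONFLICT]
step 9: bank1 5->5 [HIT]
step 10: bank0 12->12 [HIT]
step 11: bank1 5->12 [CONFLICT]
step 12: bank0 12->2 [CONFLICT]
step 13: bank0 2->12 [CONFLICT]

STATE = b0:12 b1:12 b2:3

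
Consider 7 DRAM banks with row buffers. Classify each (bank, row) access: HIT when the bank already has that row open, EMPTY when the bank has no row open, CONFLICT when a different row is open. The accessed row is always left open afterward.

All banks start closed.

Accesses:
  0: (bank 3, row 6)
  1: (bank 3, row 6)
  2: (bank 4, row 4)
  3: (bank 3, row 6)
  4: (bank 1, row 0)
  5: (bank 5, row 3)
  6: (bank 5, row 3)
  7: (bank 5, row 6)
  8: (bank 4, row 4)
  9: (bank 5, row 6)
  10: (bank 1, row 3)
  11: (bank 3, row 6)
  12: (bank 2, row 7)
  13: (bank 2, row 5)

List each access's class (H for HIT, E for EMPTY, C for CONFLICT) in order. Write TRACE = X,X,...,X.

step 0: bank3 None->6 [EMPTY]
step 1: bank3 6->6 [HIT]
step 2: bank4 None->4 [EMPTY]
step 3: bank3 6->6 [HIT]
step 4: bank1 None->0 [EMPTY]
step 5: bank5 None->3 [EMPTY]
step 6: bank5 3->3 [HIT]
step 7: bank5 3->6 [CONFLICT]
step 8: bank4 4->4 [HIT]
step 9: bank5 6->6 [HIT]
step 10: bank1 0->3 [CONFLICT]
step 11: bank3 6->6 [HIT]
step 12: bank2 None->7 [EMPTY]
step 13: bank2 7->5 [CONFLICT]

TRACE = E,H,E,H,E,E,H,C,H,H,C,H,E,C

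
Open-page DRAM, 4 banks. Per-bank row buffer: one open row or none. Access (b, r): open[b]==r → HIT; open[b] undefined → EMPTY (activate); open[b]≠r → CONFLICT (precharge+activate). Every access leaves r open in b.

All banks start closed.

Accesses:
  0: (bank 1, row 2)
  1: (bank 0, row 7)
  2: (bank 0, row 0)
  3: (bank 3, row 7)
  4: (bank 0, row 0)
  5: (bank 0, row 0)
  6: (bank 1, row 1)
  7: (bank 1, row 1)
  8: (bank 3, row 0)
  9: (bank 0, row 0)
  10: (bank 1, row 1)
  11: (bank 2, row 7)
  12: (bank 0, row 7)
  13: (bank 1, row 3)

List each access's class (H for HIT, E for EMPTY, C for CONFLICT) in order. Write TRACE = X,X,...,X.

  [0] b1 r2: no row ⇒ E
  [1] b0 r7: no row ⇒ E
  [2] b0 r0: had r7 ⇒ C
  [3] b3 r7: no row ⇒ E
  [4] b0 r0: had r0 ⇒ H
  [5] b0 r0: had r0 ⇒ H
  [6] b1 r1: had r2 ⇒ C
  [7] b1 r1: had r1 ⇒ H
  [8] b3 r0: had r7 ⇒ C
  [9] b0 r0: had r0 ⇒ H
  [10] b1 r1: had r1 ⇒ H
  [11] b2 r7: no row ⇒ E
  [12] b0 r7: had r0 ⇒ C
  [13] b1 r3: had r1 ⇒ C

TRACE = E,E,C,E,H,H,C,H,C,H,H,E,C,C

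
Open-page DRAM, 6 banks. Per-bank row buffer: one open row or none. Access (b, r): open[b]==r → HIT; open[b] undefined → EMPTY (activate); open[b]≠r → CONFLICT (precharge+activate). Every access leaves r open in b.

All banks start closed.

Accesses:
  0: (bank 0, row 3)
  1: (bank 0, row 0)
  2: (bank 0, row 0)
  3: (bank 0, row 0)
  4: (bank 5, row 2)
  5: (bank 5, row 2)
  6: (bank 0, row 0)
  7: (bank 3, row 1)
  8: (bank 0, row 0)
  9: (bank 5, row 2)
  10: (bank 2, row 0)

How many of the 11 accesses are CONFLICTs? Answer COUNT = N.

  [0] b0 r3: no row ⇒ E
  [1] b0 r0: had r3 ⇒ C
  [2] b0 r0: had r0 ⇒ H
  [3] b0 r0: had r0 ⇒ H
  [4] b5 r2: no row ⇒ E
  [5] b5 r2: had r2 ⇒ H
  [6] b0 r0: had r0 ⇒ H
  [7] b3 r1: no row ⇒ E
  [8] b0 r0: had r0 ⇒ H
  [9] b5 r2: had r2 ⇒ H
  [10] b2 r0: no row ⇒ E

COUNT = 1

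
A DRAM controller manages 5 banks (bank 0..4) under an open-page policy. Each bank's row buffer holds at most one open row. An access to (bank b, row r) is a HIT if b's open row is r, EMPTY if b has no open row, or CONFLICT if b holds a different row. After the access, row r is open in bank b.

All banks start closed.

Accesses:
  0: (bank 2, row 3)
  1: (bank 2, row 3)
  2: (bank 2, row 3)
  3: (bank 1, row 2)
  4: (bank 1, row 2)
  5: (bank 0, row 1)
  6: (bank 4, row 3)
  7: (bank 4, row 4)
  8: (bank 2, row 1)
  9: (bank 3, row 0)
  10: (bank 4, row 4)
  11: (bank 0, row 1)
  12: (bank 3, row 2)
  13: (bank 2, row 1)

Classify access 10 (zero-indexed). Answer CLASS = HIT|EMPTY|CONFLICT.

CLASS = HIT

0: bank 2 row 3 — prev None → EMPTY
1: bank 2 row 3 — prev 3 → HIT
2: bank 2 row 3 — prev 3 → HIT
3: bank 1 row 2 — prev None → EMPTY
4: bank 1 row 2 — prev 2 → HIT
5: bank 0 row 1 — prev None → EMPTY
6: bank 4 row 3 — prev None → EMPTY
7: bank 4 row 4 — prev 3 → CONFLICT
8: bank 2 row 1 — prev 3 → CONFLICT
9: bank 3 row 0 — prev None → EMPTY
10: bank 4 row 4 — prev 4 → HIT
11: bank 0 row 1 — prev 1 → HIT
12: bank 3 row 2 — prev 0 → CONFLICT
13: bank 2 row 1 — prev 1 → HIT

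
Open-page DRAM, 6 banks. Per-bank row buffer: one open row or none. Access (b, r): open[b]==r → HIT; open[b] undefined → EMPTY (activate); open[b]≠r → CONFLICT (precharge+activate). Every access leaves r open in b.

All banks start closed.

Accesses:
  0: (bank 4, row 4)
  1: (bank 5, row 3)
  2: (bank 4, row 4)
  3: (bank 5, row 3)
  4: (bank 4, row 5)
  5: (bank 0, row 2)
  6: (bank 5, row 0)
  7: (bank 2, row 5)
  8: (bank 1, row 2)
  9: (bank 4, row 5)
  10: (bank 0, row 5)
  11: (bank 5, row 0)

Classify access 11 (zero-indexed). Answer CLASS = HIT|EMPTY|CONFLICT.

CLASS = HIT

0: bank 4 row 4 — prev None → EMPTY
1: bank 5 row 3 — prev None → EMPTY
2: bank 4 row 4 — prev 4 → HIT
3: bank 5 row 3 — prev 3 → HIT
4: bank 4 row 5 — prev 4 → CONFLICT
5: bank 0 row 2 — prev None → EMPTY
6: bank 5 row 0 — prev 3 → CONFLICT
7: bank 2 row 5 — prev None → EMPTY
8: bank 1 row 2 — prev None → EMPTY
9: bank 4 row 5 — prev 5 → HIT
10: bank 0 row 5 — prev 2 → CONFLICT
11: bank 5 row 0 — prev 0 → HIT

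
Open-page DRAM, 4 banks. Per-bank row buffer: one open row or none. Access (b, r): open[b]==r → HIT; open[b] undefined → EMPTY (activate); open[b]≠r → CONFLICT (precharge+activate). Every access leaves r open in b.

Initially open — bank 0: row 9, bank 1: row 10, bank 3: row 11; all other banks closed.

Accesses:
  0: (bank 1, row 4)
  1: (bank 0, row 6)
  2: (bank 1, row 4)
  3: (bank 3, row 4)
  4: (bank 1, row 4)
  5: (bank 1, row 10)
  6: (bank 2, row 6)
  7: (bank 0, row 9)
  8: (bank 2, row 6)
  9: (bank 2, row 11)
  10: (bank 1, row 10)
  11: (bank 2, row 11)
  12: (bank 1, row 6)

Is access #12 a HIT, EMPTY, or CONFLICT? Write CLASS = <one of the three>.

#0 (1,4) C  (was 10)
#1 (0,6) C  (was 9)
#2 (1,4) H  (was 4)
#3 (3,4) C  (was 11)
#4 (1,4) H  (was 4)
#5 (1,10) C  (was 4)
#6 (2,6) E
#7 (0,9) C  (was 6)
#8 (2,6) H  (was 6)
#9 (2,11) C  (was 6)
#10 (1,10) H  (was 10)
#11 (2,11) H  (was 11)
#12 (1,6) C  (was 10)

CLASS = CONFLICT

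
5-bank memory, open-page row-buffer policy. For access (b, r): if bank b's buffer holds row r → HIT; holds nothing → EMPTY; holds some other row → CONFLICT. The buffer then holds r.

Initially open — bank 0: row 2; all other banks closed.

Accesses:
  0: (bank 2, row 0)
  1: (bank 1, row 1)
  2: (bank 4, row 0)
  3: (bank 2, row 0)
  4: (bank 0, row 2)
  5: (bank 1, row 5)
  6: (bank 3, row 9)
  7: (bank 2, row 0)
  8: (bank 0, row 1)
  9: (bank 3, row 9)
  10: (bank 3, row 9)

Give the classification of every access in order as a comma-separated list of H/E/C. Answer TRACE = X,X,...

#0 (2,0) E
#1 (1,1) E
#2 (4,0) E
#3 (2,0) H  (was 0)
#4 (0,2) H  (was 2)
#5 (1,5) C  (was 1)
#6 (3,9) E
#7 (2,0) H  (was 0)
#8 (0,1) C  (was 2)
#9 (3,9) H  (was 9)
#10 (3,9) H  (was 9)

TRACE = E,E,E,H,H,C,E,H,C,H,H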